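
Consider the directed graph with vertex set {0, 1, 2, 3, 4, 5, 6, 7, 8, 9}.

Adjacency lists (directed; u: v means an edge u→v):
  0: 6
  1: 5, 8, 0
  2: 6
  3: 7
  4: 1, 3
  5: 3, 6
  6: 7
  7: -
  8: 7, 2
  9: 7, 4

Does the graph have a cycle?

No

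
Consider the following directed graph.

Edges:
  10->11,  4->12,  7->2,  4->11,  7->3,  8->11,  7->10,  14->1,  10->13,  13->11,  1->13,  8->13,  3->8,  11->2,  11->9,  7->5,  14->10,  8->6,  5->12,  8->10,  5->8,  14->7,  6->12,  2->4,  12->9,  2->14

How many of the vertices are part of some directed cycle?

11

A vertex is on a directed cycle iff it belongs to a strongly connected component of size ≥ 2 (or has a self-loop).
The vertices on cycles are {1, 2, 3, 4, 5, 7, 8, 10, 11, 13, 14} — 11 in total.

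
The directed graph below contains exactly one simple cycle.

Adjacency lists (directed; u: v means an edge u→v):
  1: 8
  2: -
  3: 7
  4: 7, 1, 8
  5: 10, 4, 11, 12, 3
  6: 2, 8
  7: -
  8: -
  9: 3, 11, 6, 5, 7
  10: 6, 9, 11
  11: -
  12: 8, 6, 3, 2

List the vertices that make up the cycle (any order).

DFS with gray/black marking from 9:
9 gray
  3 gray
    7 gray
    7 black
  3 black
  11 gray
  11 black
  6 gray
    2 gray
    2 black
    8 gray
    8 black
  6 black
  5 gray
    10 gray
      10→6: 6 black — skip
      10→9: 9 is gray → back edge
Back edge closes the cycle 9 → 5 → 10 → 9; its vertices are {5, 9, 10}.

5, 9, 10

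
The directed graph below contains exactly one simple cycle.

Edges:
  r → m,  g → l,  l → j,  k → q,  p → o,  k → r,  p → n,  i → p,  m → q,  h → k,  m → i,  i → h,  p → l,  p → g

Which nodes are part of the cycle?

h, i, k, m, r

DFS with gray/black marking from i:
i gray
  h gray
    k gray
      r gray
        m gray
          m→i: i is gray → back edge
Back edge closes the cycle i → h → k → r → m → i; its vertices are {h, i, k, m, r}.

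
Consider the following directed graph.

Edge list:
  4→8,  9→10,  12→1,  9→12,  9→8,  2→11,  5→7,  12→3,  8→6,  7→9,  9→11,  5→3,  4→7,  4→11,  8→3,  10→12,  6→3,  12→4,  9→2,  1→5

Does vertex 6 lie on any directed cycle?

6 lies on a cycle iff there is a path from 6 back to itself.
Exploring from 6, it never reaches itself; equivalently, its strongly connected component is a singleton.

No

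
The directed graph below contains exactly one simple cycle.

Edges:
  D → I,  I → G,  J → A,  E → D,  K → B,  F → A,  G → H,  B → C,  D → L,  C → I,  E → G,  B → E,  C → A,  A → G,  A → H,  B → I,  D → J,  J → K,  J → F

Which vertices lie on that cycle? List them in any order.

B, D, E, J, K

DFS with gray/black marking from D:
D gray
  J gray
    K gray
      B gray
        C gray
          A gray
            G gray
              H gray
              H black
            G black
            A→H: H black — skip
          A black
          I gray
            I→G: G black — skip
          I black
        C black
        B→I: I black — skip
        E gray
          E→D: D is gray → back edge
Back edge closes the cycle D → J → K → B → E → D; its vertices are {B, D, E, J, K}.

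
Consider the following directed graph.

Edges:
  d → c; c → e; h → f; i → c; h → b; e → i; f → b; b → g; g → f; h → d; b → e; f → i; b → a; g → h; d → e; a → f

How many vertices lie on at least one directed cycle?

A vertex is on a directed cycle iff it belongs to a strongly connected component of size ≥ 2 (or has a self-loop).
The vertices on cycles are {a, b, c, e, f, g, h, i} — 8 in total.

8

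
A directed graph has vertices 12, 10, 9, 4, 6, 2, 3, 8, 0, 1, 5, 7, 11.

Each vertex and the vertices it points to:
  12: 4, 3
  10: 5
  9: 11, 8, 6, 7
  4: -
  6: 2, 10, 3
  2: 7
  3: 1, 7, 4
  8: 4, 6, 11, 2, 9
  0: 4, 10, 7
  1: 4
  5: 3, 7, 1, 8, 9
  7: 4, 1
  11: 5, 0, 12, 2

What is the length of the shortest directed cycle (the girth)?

For each vertex v, BFS finds the shortest path from v back to v.
The shortest such closed walk is 8 → 9 → 8, length 2.

2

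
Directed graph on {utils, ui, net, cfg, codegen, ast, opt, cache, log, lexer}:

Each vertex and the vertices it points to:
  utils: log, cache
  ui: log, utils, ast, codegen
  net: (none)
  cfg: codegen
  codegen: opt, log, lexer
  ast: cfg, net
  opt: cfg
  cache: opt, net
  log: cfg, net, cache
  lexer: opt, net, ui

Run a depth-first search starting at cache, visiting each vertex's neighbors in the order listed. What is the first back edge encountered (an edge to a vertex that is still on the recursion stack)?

codegen→opt

DFS from cache (visiting each vertex's neighbors in the order listed); mark gray on enter, black on exit:
cache gray
  opt gray
    cfg gray
      codegen gray
        codegen→opt: opt is gray → back edge
First back edge: codegen → opt.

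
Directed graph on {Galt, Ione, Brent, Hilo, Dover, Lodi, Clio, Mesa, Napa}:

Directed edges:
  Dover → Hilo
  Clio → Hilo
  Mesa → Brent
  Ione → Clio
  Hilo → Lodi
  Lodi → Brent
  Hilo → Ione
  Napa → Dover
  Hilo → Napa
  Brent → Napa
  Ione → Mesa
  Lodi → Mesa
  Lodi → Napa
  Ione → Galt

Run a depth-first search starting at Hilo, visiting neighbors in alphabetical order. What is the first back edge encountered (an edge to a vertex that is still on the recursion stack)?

DFS from Hilo (visiting neighbors in alphabetical order); mark gray on enter, black on exit:
Hilo gray
  Ione gray
    Clio gray
      Clio→Hilo: Hilo is gray → back edge
First back edge: Clio → Hilo.

Clio->Hilo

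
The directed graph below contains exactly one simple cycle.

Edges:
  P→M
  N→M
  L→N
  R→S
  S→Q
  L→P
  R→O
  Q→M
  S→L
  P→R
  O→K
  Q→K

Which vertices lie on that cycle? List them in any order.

L, P, R, S

DFS with gray/black marking from R:
R gray
  S gray
    Q gray
      K gray
      K black
      M gray
      M black
    Q black
    L gray
      N gray
        N→M: M black — skip
      N black
      P gray
        P→M: M black — skip
        P→R: R is gray → back edge
Back edge closes the cycle R → S → L → P → R; its vertices are {L, P, R, S}.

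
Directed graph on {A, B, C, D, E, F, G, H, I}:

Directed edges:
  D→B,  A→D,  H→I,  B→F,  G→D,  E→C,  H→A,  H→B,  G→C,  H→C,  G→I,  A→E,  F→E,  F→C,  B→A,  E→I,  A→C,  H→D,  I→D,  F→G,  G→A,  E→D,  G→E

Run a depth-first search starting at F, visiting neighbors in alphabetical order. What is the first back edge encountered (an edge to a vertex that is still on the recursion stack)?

A->D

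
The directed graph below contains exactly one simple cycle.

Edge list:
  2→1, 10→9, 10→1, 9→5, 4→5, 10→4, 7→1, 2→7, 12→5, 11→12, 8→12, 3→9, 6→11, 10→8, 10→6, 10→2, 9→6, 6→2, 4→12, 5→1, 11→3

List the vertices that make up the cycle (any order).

DFS with gray/black marking from 9:
9 gray
  5 gray
    1 gray
    1 black
  5 black
  6 gray
    11 gray
      12 gray
        12→5: 5 black — skip
      12 black
      3 gray
        3→9: 9 is gray → back edge
Back edge closes the cycle 9 → 6 → 11 → 3 → 9; its vertices are {3, 6, 9, 11}.

3, 6, 9, 11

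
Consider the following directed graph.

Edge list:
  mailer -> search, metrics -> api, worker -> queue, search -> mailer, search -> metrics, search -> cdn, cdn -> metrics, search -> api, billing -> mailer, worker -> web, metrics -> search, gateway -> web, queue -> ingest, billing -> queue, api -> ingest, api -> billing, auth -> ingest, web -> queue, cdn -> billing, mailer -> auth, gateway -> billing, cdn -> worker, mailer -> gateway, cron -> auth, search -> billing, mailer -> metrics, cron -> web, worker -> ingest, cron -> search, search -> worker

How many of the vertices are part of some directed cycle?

7

A vertex is on a directed cycle iff it belongs to a strongly connected component of size ≥ 2 (or has a self-loop).
The vertices on cycles are {api, cdn, mailer, search, billing, gateway, metrics} — 7 in total.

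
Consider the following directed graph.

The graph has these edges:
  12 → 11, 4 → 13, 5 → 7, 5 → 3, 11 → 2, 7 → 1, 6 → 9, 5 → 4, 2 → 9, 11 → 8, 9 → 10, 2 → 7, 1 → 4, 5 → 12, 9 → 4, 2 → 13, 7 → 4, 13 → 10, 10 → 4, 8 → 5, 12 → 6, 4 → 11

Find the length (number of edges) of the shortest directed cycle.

3

For each vertex v, BFS finds the shortest path from v back to v.
The shortest such closed walk is 13 → 10 → 4 → 13, length 3.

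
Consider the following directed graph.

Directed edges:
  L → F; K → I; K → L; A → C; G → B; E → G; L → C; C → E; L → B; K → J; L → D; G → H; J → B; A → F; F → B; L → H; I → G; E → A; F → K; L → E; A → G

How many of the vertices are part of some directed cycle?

6

A vertex is on a directed cycle iff it belongs to a strongly connected component of size ≥ 2 (or has a self-loop).
The vertices on cycles are {A, C, E, F, K, L} — 6 in total.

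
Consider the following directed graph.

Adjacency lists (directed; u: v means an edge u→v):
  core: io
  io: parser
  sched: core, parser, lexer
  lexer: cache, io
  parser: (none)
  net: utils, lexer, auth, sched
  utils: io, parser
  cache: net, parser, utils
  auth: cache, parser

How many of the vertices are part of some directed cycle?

A vertex is on a directed cycle iff it belongs to a strongly connected component of size ≥ 2 (or has a self-loop).
The vertices on cycles are {net, auth, cache, lexer, sched} — 5 in total.

5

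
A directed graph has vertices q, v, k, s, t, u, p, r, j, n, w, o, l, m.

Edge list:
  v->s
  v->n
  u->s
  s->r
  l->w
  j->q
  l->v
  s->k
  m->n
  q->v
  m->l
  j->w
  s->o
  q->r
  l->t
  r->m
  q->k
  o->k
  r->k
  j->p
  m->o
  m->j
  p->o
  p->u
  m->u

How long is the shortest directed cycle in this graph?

For each vertex v, BFS finds the shortest path from v back to v.
The shortest such closed walk is m → u → s → r → m, length 4.

4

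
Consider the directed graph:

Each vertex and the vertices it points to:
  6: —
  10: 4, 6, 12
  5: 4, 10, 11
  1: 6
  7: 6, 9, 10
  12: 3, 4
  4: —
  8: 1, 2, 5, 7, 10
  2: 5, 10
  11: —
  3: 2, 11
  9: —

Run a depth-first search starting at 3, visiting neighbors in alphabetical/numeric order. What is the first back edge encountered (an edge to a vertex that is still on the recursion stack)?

12->3

DFS from 3 (visiting neighbors in alphabetical/numeric order); mark gray on enter, black on exit:
3 gray
  2 gray
    5 gray
      4 gray
      4 black
      10 gray
        10→4: 4 black — skip
        6 gray
        6 black
        12 gray
          12→3: 3 is gray → back edge
First back edge: 12 → 3.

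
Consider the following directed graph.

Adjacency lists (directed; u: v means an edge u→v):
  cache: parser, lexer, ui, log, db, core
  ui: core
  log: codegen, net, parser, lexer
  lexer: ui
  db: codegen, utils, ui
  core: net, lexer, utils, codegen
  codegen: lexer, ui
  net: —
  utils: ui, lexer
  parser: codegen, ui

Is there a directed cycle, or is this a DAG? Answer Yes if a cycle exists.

DFS with white/gray/black marking, starting from utils:
utils gray
  ui gray
    core gray
      net gray
      net black
      lexer gray
        lexer→ui: ui is gray → back edge
Back edge found, so a cycle exists: ui → core → lexer → ui.

Yes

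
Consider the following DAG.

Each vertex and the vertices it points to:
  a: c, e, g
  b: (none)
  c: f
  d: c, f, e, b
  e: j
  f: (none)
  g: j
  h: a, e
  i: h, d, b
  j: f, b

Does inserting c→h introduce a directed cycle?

Adding c→h creates a cycle iff h can already reach c.
Path from h: h → a → c.
So h → … → c → h is a cycle.

Yes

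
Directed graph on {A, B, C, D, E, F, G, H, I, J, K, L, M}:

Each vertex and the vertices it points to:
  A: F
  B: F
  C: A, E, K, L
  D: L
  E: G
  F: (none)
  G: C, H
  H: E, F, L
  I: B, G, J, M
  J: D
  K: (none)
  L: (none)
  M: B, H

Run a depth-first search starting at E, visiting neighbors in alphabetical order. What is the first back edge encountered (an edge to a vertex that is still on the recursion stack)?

DFS from E (visiting neighbors in alphabetical order); mark gray on enter, black on exit:
E gray
  G gray
    C gray
      A gray
        F gray
        F black
      A black
      C→E: E is gray → back edge
First back edge: C → E.

C->E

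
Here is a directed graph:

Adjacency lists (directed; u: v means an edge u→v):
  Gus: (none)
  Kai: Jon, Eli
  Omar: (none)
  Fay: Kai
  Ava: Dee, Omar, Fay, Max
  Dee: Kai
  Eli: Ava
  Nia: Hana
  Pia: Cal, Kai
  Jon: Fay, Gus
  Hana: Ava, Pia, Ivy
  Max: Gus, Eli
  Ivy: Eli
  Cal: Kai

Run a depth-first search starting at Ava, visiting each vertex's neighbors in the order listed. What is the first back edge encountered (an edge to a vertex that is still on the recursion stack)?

Fay->Kai

DFS from Ava (visiting each vertex's neighbors in the order listed); mark gray on enter, black on exit:
Ava gray
  Dee gray
    Kai gray
      Jon gray
        Fay gray
          Fay→Kai: Kai is gray → back edge
First back edge: Fay → Kai.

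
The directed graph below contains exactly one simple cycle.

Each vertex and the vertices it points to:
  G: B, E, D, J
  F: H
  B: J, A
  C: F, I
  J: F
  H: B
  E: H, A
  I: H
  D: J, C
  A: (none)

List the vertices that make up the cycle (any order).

DFS with gray/black marking from B:
B gray
  J gray
    F gray
      H gray
        H→B: B is gray → back edge
Back edge closes the cycle B → J → F → H → B; its vertices are {B, F, H, J}.

B, F, H, J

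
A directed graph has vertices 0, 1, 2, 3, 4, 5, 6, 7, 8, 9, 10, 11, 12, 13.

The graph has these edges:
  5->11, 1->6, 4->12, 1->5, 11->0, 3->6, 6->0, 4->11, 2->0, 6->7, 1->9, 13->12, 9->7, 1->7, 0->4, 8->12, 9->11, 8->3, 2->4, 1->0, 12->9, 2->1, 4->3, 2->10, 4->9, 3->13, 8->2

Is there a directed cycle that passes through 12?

12 is on a cycle iff 12 can reach itself via ≥1 edge.
12 → 9 → 11 → 0 → 4 → 12 — yes.

Yes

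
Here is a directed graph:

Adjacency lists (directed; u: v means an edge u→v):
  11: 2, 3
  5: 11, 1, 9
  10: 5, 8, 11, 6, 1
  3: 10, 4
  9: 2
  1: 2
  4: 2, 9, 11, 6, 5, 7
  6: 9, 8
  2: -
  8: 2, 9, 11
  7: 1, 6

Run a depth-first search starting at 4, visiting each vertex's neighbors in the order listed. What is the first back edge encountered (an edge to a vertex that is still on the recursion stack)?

DFS from 4 (visiting each vertex's neighbors in the order listed); mark gray on enter, black on exit:
4 gray
  2 gray
  2 black
  9 gray
    9→2: 2 black — skip
  9 black
  11 gray
    11→2: 2 black — skip
    3 gray
      10 gray
        5 gray
          5→11: 11 is gray → back edge
First back edge: 5 → 11.

5→11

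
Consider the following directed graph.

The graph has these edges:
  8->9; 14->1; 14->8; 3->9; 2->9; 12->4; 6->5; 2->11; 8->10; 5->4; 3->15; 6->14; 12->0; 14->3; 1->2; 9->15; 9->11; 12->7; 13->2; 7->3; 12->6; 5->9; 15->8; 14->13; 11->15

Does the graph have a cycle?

DFS with white/gray/black marking, starting from 0:
0 gray
0 black
1 gray
  2 gray
    9 gray
      15 gray
        8 gray
          10 gray
          10 black
          8→9: 9 is gray → back edge
Back edge found, so a cycle exists: 9 → 15 → 8 → 9.

Yes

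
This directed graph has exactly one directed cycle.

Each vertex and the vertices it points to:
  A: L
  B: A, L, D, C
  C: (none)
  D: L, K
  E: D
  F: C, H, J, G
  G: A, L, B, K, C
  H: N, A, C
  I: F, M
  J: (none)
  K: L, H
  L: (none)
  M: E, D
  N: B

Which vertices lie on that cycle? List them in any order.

B, D, H, K, N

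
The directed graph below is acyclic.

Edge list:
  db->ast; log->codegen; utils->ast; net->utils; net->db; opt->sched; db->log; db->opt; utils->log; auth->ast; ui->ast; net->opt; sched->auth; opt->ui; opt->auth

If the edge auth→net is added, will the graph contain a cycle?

Yes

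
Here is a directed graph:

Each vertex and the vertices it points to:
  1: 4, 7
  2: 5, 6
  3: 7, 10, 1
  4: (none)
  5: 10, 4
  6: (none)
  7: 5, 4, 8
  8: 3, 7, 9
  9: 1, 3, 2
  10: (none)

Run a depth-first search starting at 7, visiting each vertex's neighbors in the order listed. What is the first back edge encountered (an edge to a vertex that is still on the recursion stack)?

3→7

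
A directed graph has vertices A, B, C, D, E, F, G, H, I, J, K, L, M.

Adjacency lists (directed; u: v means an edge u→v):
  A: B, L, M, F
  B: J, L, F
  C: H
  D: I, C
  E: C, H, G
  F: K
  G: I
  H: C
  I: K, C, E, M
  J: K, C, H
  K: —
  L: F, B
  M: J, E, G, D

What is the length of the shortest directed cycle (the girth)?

2

For each vertex v, BFS finds the shortest path from v back to v.
The shortest such closed walk is B → L → B, length 2.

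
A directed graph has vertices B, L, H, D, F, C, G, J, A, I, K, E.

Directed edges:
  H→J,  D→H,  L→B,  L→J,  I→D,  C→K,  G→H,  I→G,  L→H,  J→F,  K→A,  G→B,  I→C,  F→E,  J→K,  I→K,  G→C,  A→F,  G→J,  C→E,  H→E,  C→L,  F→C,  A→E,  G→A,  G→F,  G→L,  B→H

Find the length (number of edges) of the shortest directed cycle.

For each vertex v, BFS finds the shortest path from v back to v.
The shortest such closed walk is L → J → F → C → L, length 4.

4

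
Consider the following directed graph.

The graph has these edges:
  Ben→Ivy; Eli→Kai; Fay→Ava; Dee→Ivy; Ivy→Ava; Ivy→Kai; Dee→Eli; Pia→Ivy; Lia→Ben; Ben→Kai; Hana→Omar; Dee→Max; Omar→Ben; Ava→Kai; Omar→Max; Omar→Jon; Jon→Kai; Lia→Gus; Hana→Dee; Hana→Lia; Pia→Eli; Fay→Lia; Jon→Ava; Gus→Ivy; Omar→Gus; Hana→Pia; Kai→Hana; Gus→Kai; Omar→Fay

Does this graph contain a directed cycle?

Yes

DFS with white/gray/black marking, starting from Eli:
Eli gray
  Kai gray
    Hana gray
      Dee gray
        Max gray
        Max black
        Ivy gray
          Ava gray
            Ava→Kai: Kai is gray → back edge
Back edge found, so a cycle exists: Kai → Hana → Dee → Ivy → Ava → Kai.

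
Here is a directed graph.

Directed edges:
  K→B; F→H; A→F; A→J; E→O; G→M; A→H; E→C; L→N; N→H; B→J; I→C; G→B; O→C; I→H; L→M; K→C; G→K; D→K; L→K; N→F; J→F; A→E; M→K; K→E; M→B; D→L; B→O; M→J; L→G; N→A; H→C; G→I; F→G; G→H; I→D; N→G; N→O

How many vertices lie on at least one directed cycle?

11

A vertex is on a directed cycle iff it belongs to a strongly connected component of size ≥ 2 (or has a self-loop).
The vertices on cycles are {A, B, D, F, G, I, J, K, L, M, N} — 11 in total.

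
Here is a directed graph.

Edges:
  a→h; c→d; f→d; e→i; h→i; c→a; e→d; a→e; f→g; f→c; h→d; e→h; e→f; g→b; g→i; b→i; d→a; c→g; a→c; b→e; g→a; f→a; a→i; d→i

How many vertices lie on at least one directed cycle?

8

A vertex is on a directed cycle iff it belongs to a strongly connected component of size ≥ 2 (or has a self-loop).
The vertices on cycles are {a, b, c, d, e, f, g, h} — 8 in total.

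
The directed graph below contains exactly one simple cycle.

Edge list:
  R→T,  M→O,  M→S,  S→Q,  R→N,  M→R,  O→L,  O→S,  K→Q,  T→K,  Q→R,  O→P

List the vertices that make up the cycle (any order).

K, Q, R, T

DFS with gray/black marking from R:
R gray
  T gray
    K gray
      Q gray
        Q→R: R is gray → back edge
Back edge closes the cycle R → T → K → Q → R; its vertices are {K, Q, R, T}.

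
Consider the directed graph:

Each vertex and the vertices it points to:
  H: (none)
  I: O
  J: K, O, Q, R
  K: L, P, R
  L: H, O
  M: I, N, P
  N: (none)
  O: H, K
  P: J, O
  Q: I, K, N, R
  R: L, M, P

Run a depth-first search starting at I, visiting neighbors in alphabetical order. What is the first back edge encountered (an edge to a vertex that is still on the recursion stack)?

L->O

DFS from I (visiting neighbors in alphabetical order); mark gray on enter, black on exit:
I gray
  O gray
    H gray
    H black
    K gray
      L gray
        L→H: H black — skip
        L→O: O is gray → back edge
First back edge: L → O.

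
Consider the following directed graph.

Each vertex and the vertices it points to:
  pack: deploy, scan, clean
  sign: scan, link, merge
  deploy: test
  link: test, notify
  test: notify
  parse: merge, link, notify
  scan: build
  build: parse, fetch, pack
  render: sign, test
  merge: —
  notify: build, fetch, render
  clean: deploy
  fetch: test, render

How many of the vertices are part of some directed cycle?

12

A vertex is on a directed cycle iff it belongs to a strongly connected component of size ≥ 2 (or has a self-loop).
The vertices on cycles are {link, pack, scan, sign, test, build, clean, fetch, parse, deploy, notify, render} — 12 in total.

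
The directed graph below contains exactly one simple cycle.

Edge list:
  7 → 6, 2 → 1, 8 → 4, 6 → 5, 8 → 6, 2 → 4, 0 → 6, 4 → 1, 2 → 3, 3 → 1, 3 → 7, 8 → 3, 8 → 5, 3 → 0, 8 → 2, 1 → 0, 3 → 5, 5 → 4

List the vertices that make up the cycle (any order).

DFS with gray/black marking from 4:
4 gray
  1 gray
    0 gray
      6 gray
        5 gray
          5→4: 4 is gray → back edge
Back edge closes the cycle 4 → 1 → 0 → 6 → 5 → 4; its vertices are {0, 1, 4, 5, 6}.

0, 1, 4, 5, 6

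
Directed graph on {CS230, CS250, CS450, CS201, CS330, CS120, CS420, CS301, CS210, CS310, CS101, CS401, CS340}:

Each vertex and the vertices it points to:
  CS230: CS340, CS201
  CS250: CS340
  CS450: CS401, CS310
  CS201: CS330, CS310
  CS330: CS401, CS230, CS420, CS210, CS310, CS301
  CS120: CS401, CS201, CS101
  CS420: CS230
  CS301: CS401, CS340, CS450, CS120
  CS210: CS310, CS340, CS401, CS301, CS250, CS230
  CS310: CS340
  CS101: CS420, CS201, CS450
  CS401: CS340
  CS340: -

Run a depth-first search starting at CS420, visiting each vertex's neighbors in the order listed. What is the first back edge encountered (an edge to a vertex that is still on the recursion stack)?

DFS from CS420 (visiting each vertex's neighbors in the order listed); mark gray on enter, black on exit:
CS420 gray
  CS230 gray
    CS340 gray
    CS340 black
    CS201 gray
      CS330 gray
        CS401 gray
          CS401→CS340: CS340 black — skip
        CS401 black
        CS330→CS230: CS230 is gray → back edge
First back edge: CS330 → CS230.

CS330→CS230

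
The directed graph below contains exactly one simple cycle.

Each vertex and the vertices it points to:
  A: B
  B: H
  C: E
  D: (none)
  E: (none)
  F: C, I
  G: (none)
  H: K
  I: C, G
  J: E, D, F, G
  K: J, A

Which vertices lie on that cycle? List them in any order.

DFS with gray/black marking from B:
B gray
  H gray
    K gray
      J gray
        E gray
        E black
        D gray
        D black
        F gray
          C gray
            C→E: E black — skip
          C black
          I gray
            I→C: C black — skip
            G gray
            G black
          I black
        F black
        J→G: G black — skip
      J black
      A gray
        A→B: B is gray → back edge
Back edge closes the cycle B → H → K → A → B; its vertices are {A, B, H, K}.

A, B, H, K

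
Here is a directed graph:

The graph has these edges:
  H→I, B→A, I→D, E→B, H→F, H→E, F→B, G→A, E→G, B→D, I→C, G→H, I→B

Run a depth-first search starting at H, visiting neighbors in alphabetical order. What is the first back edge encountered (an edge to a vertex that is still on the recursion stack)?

DFS from H (visiting neighbors in alphabetical order); mark gray on enter, black on exit:
H gray
  E gray
    B gray
      A gray
      A black
      D gray
      D black
    B black
    G gray
      G→A: A black — skip
      G→H: H is gray → back edge
First back edge: G → H.

G->H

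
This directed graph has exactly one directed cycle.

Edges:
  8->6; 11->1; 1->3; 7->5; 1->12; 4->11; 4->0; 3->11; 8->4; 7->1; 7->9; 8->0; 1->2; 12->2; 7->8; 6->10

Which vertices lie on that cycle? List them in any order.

DFS with gray/black marking from 1:
1 gray
  12 gray
    2 gray
    2 black
  12 black
  1→2: 2 black — skip
  3 gray
    11 gray
      11→1: 1 is gray → back edge
Back edge closes the cycle 1 → 3 → 11 → 1; its vertices are {1, 3, 11}.

1, 3, 11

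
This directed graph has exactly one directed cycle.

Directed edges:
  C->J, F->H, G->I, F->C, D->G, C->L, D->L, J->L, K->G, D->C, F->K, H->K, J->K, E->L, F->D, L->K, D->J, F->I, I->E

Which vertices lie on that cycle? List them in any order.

DFS with gray/black marking from I:
I gray
  E gray
    L gray
      K gray
        G gray
          G→I: I is gray → back edge
Back edge closes the cycle I → E → L → K → G → I; its vertices are {E, G, I, K, L}.

E, G, I, K, L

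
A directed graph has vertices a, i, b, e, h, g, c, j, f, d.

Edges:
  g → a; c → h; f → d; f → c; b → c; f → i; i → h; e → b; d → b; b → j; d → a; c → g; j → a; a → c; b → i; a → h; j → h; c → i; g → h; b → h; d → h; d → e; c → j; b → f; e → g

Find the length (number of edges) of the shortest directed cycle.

3

For each vertex v, BFS finds the shortest path from v back to v.
The shortest such closed walk is f → d → b → f, length 3.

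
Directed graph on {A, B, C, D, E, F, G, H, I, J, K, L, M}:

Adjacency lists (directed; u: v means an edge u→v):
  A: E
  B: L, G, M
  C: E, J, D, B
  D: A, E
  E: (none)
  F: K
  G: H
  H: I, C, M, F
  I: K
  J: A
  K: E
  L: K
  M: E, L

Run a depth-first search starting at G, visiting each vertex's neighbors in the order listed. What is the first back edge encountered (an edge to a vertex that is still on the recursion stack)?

B->G

DFS from G (visiting each vertex's neighbors in the order listed); mark gray on enter, black on exit:
G gray
  H gray
    I gray
      K gray
        E gray
        E black
      K black
    I black
    C gray
      C→E: E black — skip
      J gray
        A gray
          A→E: E black — skip
        A black
      J black
      D gray
        D→A: A black — skip
        D→E: E black — skip
      D black
      B gray
        L gray
          L→K: K black — skip
        L black
        B→G: G is gray → back edge
First back edge: B → G.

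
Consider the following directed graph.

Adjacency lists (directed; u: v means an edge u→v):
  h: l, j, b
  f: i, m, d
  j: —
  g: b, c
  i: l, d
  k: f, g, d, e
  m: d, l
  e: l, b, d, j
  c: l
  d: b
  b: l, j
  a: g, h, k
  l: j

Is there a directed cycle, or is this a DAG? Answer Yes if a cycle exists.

No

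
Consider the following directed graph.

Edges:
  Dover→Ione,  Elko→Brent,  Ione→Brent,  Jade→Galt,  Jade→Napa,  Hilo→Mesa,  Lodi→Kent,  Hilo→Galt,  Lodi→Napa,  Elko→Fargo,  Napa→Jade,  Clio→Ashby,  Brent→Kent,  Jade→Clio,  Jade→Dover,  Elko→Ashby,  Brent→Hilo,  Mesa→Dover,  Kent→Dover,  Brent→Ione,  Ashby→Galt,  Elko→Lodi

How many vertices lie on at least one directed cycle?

8

A vertex is on a directed cycle iff it belongs to a strongly connected component of size ≥ 2 (or has a self-loop).
The vertices on cycles are {Hilo, Ione, Jade, Kent, Mesa, Napa, Brent, Dover} — 8 in total.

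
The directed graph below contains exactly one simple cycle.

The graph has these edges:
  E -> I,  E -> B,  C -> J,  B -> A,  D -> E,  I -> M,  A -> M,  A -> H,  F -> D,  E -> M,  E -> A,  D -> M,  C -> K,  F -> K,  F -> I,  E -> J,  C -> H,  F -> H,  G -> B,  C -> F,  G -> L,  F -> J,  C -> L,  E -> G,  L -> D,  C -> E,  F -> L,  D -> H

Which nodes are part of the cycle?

D, E, G, L

DFS with gray/black marking from E:
E gray
  B gray
    A gray
      M gray
      M black
      H gray
      H black
    A black
  B black
  G gray
    L gray
      D gray
        D→E: E is gray → back edge
Back edge closes the cycle E → G → L → D → E; its vertices are {D, E, G, L}.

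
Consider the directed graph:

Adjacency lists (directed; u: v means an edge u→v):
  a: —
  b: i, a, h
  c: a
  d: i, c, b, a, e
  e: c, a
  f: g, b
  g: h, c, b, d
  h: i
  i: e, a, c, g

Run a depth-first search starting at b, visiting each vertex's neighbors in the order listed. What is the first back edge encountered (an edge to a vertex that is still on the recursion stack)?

DFS from b (visiting each vertex's neighbors in the order listed); mark gray on enter, black on exit:
b gray
  i gray
    e gray
      c gray
        a gray
        a black
      c black
      e→a: a black — skip
    e black
    i→a: a black — skip
    i→c: c black — skip
    g gray
      h gray
        h→i: i is gray → back edge
First back edge: h → i.

h→i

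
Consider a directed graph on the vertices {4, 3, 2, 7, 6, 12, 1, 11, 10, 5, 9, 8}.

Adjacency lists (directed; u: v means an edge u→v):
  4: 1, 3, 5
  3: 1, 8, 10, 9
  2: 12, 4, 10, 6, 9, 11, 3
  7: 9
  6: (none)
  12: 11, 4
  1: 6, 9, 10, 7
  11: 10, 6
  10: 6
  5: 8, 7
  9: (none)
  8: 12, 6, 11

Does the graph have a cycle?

DFS with white/gray/black marking, starting from 4:
4 gray
  1 gray
    6 gray
    6 black
    9 gray
    9 black
    10 gray
      10→6: 6 black — skip
    10 black
    7 gray
      7→9: 9 black — skip
    7 black
  1 black
  3 gray
    3→1: 1 black — skip
    8 gray
      12 gray
        11 gray
          11→10: 10 black — skip
          11→6: 6 black — skip
        11 black
        12→4: 4 is gray → back edge
Back edge found, so a cycle exists: 4 → 3 → 8 → 12 → 4.

Yes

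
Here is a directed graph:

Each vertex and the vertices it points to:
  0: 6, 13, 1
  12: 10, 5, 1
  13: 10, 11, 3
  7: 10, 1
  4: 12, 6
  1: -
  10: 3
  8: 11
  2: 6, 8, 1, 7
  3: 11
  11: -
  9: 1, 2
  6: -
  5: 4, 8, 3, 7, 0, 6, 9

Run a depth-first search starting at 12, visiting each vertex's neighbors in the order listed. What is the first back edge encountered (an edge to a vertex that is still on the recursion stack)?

DFS from 12 (visiting each vertex's neighbors in the order listed); mark gray on enter, black on exit:
12 gray
  10 gray
    3 gray
      11 gray
      11 black
    3 black
  10 black
  5 gray
    4 gray
      4→12: 12 is gray → back edge
First back edge: 4 → 12.

4→12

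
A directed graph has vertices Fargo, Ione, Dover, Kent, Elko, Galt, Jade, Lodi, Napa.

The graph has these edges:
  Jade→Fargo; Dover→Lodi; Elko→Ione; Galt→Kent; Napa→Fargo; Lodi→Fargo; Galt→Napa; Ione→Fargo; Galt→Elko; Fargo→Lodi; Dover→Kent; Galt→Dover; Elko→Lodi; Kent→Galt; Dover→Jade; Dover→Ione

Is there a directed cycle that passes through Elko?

Elko lies on a cycle iff there is a path from Elko back to itself.
Exploring from Elko, it never reaches itself; equivalently, its strongly connected component is a singleton.

No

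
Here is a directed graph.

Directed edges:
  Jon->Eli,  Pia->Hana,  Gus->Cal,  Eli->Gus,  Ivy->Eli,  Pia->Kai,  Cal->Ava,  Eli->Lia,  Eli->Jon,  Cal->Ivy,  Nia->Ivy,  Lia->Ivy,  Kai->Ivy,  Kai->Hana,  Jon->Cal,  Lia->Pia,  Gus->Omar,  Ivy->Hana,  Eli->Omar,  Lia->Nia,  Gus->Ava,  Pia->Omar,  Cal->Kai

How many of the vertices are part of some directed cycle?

9

A vertex is on a directed cycle iff it belongs to a strongly connected component of size ≥ 2 (or has a self-loop).
The vertices on cycles are {Cal, Eli, Gus, Ivy, Jon, Kai, Lia, Nia, Pia} — 9 in total.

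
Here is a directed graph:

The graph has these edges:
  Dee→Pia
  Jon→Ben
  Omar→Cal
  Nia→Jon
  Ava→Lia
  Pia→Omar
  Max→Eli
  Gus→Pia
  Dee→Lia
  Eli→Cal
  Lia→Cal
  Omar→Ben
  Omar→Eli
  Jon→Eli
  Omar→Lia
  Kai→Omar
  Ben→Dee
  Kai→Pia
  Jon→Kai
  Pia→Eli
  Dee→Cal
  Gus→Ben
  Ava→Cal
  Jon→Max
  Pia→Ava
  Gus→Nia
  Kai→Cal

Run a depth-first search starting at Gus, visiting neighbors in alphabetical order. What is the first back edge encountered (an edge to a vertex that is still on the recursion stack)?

DFS from Gus (visiting neighbors in alphabetical order); mark gray on enter, black on exit:
Gus gray
  Ben gray
    Dee gray
      Cal gray
      Cal black
      Lia gray
        Lia→Cal: Cal black — skip
      Lia black
      Pia gray
        Ava gray
          Ava→Cal: Cal black — skip
          Ava→Lia: Lia black — skip
        Ava black
        Eli gray
          Eli→Cal: Cal black — skip
        Eli black
        Omar gray
          Omar→Ben: Ben is gray → back edge
First back edge: Omar → Ben.

Omar->Ben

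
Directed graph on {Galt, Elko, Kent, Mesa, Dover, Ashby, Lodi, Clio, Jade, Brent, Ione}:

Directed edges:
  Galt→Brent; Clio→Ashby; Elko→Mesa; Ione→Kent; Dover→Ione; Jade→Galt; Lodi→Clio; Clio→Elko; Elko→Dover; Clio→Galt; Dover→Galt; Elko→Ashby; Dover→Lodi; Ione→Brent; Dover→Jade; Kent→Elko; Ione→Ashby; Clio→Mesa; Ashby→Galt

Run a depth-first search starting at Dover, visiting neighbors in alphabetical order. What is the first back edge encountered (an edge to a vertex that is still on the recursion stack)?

Elko->Dover

DFS from Dover (visiting neighbors in alphabetical order); mark gray on enter, black on exit:
Dover gray
  Galt gray
    Brent gray
    Brent black
  Galt black
  Ione gray
    Ashby gray
      Ashby→Galt: Galt black — skip
    Ashby black
    Ione→Brent: Brent black — skip
    Kent gray
      Elko gray
        Elko→Ashby: Ashby black — skip
        Elko→Dover: Dover is gray → back edge
First back edge: Elko → Dover.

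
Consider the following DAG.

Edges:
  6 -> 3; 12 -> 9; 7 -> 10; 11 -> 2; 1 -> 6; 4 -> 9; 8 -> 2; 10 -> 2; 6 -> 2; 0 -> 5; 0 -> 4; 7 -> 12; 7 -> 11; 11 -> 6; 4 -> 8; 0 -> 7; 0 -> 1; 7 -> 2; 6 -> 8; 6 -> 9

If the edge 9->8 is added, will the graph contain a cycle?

No

Adding 9→8 creates a cycle iff 8 can already reach 9.
Explore from 8: no path reaches 9. The graph stays acyclic.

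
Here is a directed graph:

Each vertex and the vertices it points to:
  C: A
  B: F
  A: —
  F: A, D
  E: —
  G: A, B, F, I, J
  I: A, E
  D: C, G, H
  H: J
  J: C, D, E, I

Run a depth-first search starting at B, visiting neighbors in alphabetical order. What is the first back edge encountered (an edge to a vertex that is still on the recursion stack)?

G→B

DFS from B (visiting neighbors in alphabetical order); mark gray on enter, black on exit:
B gray
  F gray
    A gray
    A black
    D gray
      C gray
        C→A: A black — skip
      C black
      G gray
        G→A: A black — skip
        G→B: B is gray → back edge
First back edge: G → B.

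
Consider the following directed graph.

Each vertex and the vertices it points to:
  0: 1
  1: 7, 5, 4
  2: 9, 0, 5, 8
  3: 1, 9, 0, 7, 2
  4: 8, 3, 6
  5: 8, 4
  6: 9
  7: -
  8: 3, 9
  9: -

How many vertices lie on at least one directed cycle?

7

A vertex is on a directed cycle iff it belongs to a strongly connected component of size ≥ 2 (or has a self-loop).
The vertices on cycles are {0, 1, 2, 3, 4, 5, 8} — 7 in total.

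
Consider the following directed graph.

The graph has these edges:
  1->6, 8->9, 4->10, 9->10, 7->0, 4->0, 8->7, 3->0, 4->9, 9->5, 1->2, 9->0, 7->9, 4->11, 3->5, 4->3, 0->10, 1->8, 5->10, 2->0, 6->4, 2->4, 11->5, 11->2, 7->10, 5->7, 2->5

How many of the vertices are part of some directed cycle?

A vertex is on a directed cycle iff it belongs to a strongly connected component of size ≥ 2 (or has a self-loop).
The vertices on cycles are {2, 4, 5, 7, 9, 11} — 6 in total.

6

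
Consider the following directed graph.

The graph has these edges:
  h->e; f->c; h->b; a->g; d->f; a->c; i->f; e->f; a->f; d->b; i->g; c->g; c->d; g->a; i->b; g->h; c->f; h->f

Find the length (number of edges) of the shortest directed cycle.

For each vertex v, BFS finds the shortest path from v back to v.
The shortest such closed walk is g → a → g, length 2.

2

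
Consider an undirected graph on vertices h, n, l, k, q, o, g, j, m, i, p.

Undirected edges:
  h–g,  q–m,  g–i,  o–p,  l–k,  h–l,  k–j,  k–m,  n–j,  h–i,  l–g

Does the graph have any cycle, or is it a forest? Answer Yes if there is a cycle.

DFS, tracking each vertex's parent; an edge to a visited non-parent vertex closes a cycle.
Start from l:
visit l (parent –)
  visit k (parent l)
    k–l: parent, skip
    visit j (parent k)
      visit n (parent j)
        n–j: parent, skip
      j–k: parent, skip
    visit m (parent k)
      visit q (parent m)
        q–m: parent, skip
      m–k: parent, skip
  visit h (parent l)
    visit i (parent h)
      i–h: parent, skip
      visit g (parent i)
        g–h: h visited and ≠ parent → cycle
Cycle: h – i – g – h.

Yes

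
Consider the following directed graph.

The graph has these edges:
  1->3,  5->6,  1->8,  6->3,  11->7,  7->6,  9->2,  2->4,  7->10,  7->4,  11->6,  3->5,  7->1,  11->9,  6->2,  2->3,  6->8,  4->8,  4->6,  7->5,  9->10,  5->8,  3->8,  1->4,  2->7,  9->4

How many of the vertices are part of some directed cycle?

7

A vertex is on a directed cycle iff it belongs to a strongly connected component of size ≥ 2 (or has a self-loop).
The vertices on cycles are {1, 2, 3, 4, 5, 6, 7} — 7 in total.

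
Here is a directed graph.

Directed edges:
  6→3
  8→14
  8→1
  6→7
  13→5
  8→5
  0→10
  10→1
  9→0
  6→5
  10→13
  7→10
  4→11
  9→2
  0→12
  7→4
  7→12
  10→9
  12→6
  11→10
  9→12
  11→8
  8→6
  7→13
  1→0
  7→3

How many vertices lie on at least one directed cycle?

10

A vertex is on a directed cycle iff it belongs to a strongly connected component of size ≥ 2 (or has a self-loop).
The vertices on cycles are {0, 1, 4, 6, 7, 8, 9, 10, 11, 12} — 10 in total.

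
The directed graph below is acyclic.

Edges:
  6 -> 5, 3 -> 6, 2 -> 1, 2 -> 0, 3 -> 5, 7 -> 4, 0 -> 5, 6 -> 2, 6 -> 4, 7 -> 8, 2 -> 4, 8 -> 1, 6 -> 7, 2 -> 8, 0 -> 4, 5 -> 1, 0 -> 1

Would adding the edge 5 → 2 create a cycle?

Adding 5→2 creates a cycle iff 2 can already reach 5.
Path from 2: 2 → 0 → 5.
So 2 → … → 5 → 2 is a cycle.

Yes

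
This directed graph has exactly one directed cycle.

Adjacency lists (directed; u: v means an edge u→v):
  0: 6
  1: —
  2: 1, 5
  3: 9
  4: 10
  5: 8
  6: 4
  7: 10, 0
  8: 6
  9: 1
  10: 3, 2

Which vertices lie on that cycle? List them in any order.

2, 4, 5, 6, 8, 10

DFS with gray/black marking from 10:
10 gray
  3 gray
    9 gray
      1 gray
      1 black
    9 black
  3 black
  2 gray
    2→1: 1 black — skip
    5 gray
      8 gray
        6 gray
          4 gray
            4→10: 10 is gray → back edge
Back edge closes the cycle 10 → 2 → 5 → 8 → 6 → 4 → 10; its vertices are {2, 4, 5, 6, 8, 10}.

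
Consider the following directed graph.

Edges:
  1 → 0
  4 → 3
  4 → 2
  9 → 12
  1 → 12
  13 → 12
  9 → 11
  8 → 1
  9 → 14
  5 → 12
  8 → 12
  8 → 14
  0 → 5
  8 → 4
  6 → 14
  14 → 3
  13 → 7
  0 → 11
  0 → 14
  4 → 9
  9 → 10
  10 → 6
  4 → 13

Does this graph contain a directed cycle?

No

DFS with white/gray/black marking, starting from 6:
6 gray
  14 gray
    3 gray
    3 black
  14 black
6 black
13 gray
  12 gray
  12 black
  7 gray
  7 black
13 black
5 gray
  5→12: 12 black — skip
5 black
9 gray
  9→14: 14 black — skip
  10 gray
    10→6: 6 black — skip
  10 black
  11 gray
  11 black
  9→12: 12 black — skip
9 black
0 gray
  0→11: 11 black — skip
  0→5: 5 black — skip
  0→14: 14 black — skip
0 black
1 gray
  1→0: 0 black — skip
  1→12: 12 black — skip
1 black
2 gray
2 black
4 gray
  4→2: 2 black — skip
  4→3: 3 black — skip
  4→13: 13 black — skip
  4→9: 9 black — skip
4 black
8 gray
  8→4: 4 black — skip
  8→14: 14 black — skip
  8→1: 1 black — skip
  8→12: 12 black — skip
8 black
Every edge goes to a white or black vertex — no back edge, so the graph is acyclic.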